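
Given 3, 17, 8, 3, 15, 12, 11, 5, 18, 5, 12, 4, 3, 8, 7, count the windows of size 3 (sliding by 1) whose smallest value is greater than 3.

[3, 17, 8] → min 3
[17, 8, 3] → min 3
[8, 3, 15] → min 3
[3, 15, 12] → min 3
[15, 12, 11] → min 11  > 3 ✓
[12, 11, 5] → min 5  > 3 ✓
[11, 5, 18] → min 5  > 3 ✓
[5, 18, 5] → min 5  > 3 ✓
[18, 5, 12] → min 5  > 3 ✓
[5, 12, 4] → min 4  > 3 ✓
[12, 4, 3] → min 3
[4, 3, 8] → min 3
[3, 8, 7] → min 3
6 windows satisfy the condition.

6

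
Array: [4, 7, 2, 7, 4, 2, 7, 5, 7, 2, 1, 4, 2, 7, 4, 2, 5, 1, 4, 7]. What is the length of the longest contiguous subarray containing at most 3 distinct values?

7

[4] 1 distinct, len 1
[4, 7] 2 distinct, len 2
[4, 7, 2] 3 distinct, len 3
[4, 7, 2, 7] 3 distinct, len 4
[4, 7, 2, 7, 4] 3 distinct, len 5
[4, 7, 2, 7, 4, 2] 3 distinct, len 6
[4, 7, 2, 7, 4, 2, 7] 3 distinct, len 7
[2, 7, 5] 3 distinct, len 3
[2, 7, 5, 7] 3 distinct, len 4
[2, 7, 5, 7, 2] 3 distinct, len 5
[7, 2, 1] 3 distinct, len 3
[2, 1, 4] 3 distinct, len 3
[2, 1, 4, 2] 3 distinct, len 4
[4, 2, 7] 3 distinct, len 3
[4, 2, 7, 4] 3 distinct, len 4
[4, 2, 7, 4, 2] 3 distinct, len 5
[4, 2, 5] 3 distinct, len 3
[2, 5, 1] 3 distinct, len 3
[5, 1, 4] 3 distinct, len 3
[1, 4, 7] 3 distinct, len 3
Longest length with ≤3 distinct: 7.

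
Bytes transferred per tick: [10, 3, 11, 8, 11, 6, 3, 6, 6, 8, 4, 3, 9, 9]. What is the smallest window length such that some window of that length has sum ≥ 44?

6

add 10: running sum 10 < 44
add 3: running sum 13 < 44
add 11: running sum 24 < 44
add 8: running sum 32 < 44
add 11: running sum 43 < 44
end 5: [10, 3, 11, 8, 11, 6] sum 49, len 6
end 6: [10, 3, 11, 8, 11, 6, 3] sum 52, len 7
end 7: [11, 8, 11, 6, 3, 6] sum 45, len 6
end 8: [11, 8, 11, 6, 3, 6, 6] sum 51, len 7
end 9: [8, 11, 6, 3, 6, 6, 8] sum 48, len 7
end 10: [11, 6, 3, 6, 6, 8, 4] sum 44, len 7
end 11: [11, 6, 3, 6, 6, 8, 4, 3] sum 47, len 8
end 12: [6, 3, 6, 6, 8, 4, 3, 9] sum 45, len 8
end 13: [6, 6, 8, 4, 3, 9, 9] sum 45, len 7
Shortest qualifying length: 6.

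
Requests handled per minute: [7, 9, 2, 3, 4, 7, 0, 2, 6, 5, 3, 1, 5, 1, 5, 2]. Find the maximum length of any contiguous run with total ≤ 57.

→ 7: sum 7, len 1
→ 9: sum 16, len 2
→ 2: sum 18, len 3
→ 3: sum 21, len 4
→ 4: sum 25, len 5
→ 7: sum 32, len 6
→ 0: sum 32, len 7
→ 2: sum 34, len 8
→ 6: sum 40, len 9
→ 5: sum 45, len 10
→ 3: sum 48, len 11
→ 1: sum 49, len 12
→ 5: sum 54, len 13
→ 1: sum 55, len 14
→ 5 (dropped 7): sum 53, len 14
→ 2: sum 55, len 15
Longest length seen: 15.

15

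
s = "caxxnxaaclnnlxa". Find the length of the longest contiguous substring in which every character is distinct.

4

add c: [c] len 1
add a: [c, a] len 2
add x: [c, a, x] len 3
add x (repeat x, move left end past it): [x] len 1
add n: [x, n] len 2
add x (repeat x, move left end past it): [n, x] len 2
add a: [n, x, a] len 3
add a (repeat a, move left end past it): [a] len 1
add c: [a, c] len 2
add l: [a, c, l] len 3
add n: [a, c, l, n] len 4
add n (repeat n, move left end past it): [n] len 1
add l: [n, l] len 2
add x: [n, l, x] len 3
add a: [n, l, x, a] len 4
Longest all-distinct length: 4.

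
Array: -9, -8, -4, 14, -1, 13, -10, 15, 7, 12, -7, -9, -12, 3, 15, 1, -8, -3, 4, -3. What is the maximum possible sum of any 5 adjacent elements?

-9 -8 -4 14 -1 → sum -8
-8 -4 14 -1 13 → sum 14
-4 14 -1 13 -10 → sum 12
14 -1 13 -10 15 → sum 31
-1 13 -10 15 7 → sum 24
13 -10 15 7 12 → sum 37
-10 15 7 12 -7 → sum 17
15 7 12 -7 -9 → sum 18
7 12 -7 -9 -12 → sum -9
12 -7 -9 -12 3 → sum -13
-7 -9 -12 3 15 → sum -10
-9 -12 3 15 1 → sum -2
-12 3 15 1 -8 → sum -1
3 15 1 -8 -3 → sum 8
15 1 -8 -3 4 → sum 9
1 -8 -3 4 -3 → sum -9
Maximum of these is 37.

37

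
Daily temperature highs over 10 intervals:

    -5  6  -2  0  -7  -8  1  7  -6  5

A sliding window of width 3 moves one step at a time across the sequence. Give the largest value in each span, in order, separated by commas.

-5 6 -2 → max 6
6 -2 0 → max 6
-2 0 -7 → max 0
0 -7 -8 → max 0
-7 -8 1 → max 1
-8 1 7 → max 7
1 7 -6 → max 7
7 -6 5 → max 7

6, 6, 0, 0, 1, 7, 7, 7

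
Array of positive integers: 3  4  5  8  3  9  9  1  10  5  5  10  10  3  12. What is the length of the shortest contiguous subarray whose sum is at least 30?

4

add 3: running sum 3 < 30
add 4: running sum 7 < 30
add 5: running sum 12 < 30
add 8: running sum 20 < 30
add 3: running sum 23 < 30
end 5: [3, 4, 5, 8, 3, 9] sum 32, len 6
end 6: [5, 8, 3, 9, 9] sum 34, len 5
end 7: [8, 3, 9, 9, 1] sum 30, len 5
end 8: [3, 9, 9, 1, 10] sum 32, len 5
end 9: [9, 9, 1, 10, 5] sum 34, len 5
end 10: [9, 1, 10, 5, 5] sum 30, len 5
end 11: [10, 5, 5, 10] sum 30, len 4
end 12: [5, 5, 10, 10] sum 30, len 4
end 13: [5, 5, 10, 10, 3] sum 33, len 5
end 14: [10, 10, 3, 12] sum 35, len 4
Shortest qualifying length: 4.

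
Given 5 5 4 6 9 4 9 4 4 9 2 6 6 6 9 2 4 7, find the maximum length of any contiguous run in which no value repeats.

[5] len 1
[5] len 1
[5, 4] len 2
[5, 4, 6] len 3
[5, 4, 6, 9] len 4
[6, 9, 4] len 3
[4, 9] len 2
[9, 4] len 2
[4] len 1
[4, 9] len 2
[4, 9, 2] len 3
[4, 9, 2, 6] len 4
[6] len 1
[6] len 1
[6, 9] len 2
[6, 9, 2] len 3
[6, 9, 2, 4] len 4
[6, 9, 2, 4, 7] len 5
Longest all-distinct length: 5.

5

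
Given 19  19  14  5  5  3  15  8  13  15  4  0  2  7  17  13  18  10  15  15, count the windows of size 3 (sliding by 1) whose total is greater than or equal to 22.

(19, 19, 14) → sum 52  ≥ 22 ✓
(19, 14, 5) → sum 38  ≥ 22 ✓
(14, 5, 5) → sum 24  ≥ 22 ✓
(5, 5, 3) → sum 13
(5, 3, 15) → sum 23  ≥ 22 ✓
(3, 15, 8) → sum 26  ≥ 22 ✓
(15, 8, 13) → sum 36  ≥ 22 ✓
(8, 13, 15) → sum 36  ≥ 22 ✓
(13, 15, 4) → sum 32  ≥ 22 ✓
(15, 4, 0) → sum 19
(4, 0, 2) → sum 6
(0, 2, 7) → sum 9
(2, 7, 17) → sum 26  ≥ 22 ✓
(7, 17, 13) → sum 37  ≥ 22 ✓
(17, 13, 18) → sum 48  ≥ 22 ✓
(13, 18, 10) → sum 41  ≥ 22 ✓
(18, 10, 15) → sum 43  ≥ 22 ✓
(10, 15, 15) → sum 40  ≥ 22 ✓
14 windows satisfy the condition.

14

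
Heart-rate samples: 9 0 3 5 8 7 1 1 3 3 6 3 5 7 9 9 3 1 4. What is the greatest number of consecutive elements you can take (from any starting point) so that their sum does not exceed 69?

add 9: [9] sum 9, len 1
add 0: [9, 0] sum 9, len 2
add 3: [9, 0, 3] sum 12, len 3
add 5: [9, 0, 3, 5] sum 17, len 4
add 8: [9, 0, 3, 5, 8] sum 25, len 5
add 7: [9, 0, 3, 5, 8, 7] sum 32, len 6
add 1: [9, 0, 3, 5, 8, 7, 1] sum 33, len 7
add 1: [9, 0, 3, 5, 8, 7, 1, 1] sum 34, len 8
add 3: [9, 0, 3, 5, 8, 7, 1, 1, 3] sum 37, len 9
add 3: [9, 0, 3, 5, 8, 7, 1, 1, 3, 3] sum 40, len 10
add 6: [9, 0, 3, 5, 8, 7, 1, 1, 3, 3, 6] sum 46, len 11
add 3: [9, 0, 3, 5, 8, 7, 1, 1, 3, 3, 6, 3] sum 49, len 12
add 5: [9, 0, 3, 5, 8, 7, 1, 1, 3, 3, 6, 3, 5] sum 54, len 13
add 7: [9, 0, 3, 5, 8, 7, 1, 1, 3, 3, 6, 3, 5, 7] sum 61, len 14
add 9: [0, 3, 5, 8, 7, 1, 1, 3, 3, 6, 3, 5, 7, 9] sum 61, len 14
add 9: [5, 8, 7, 1, 1, 3, 3, 6, 3, 5, 7, 9, 9] sum 67, len 13
add 3: [8, 7, 1, 1, 3, 3, 6, 3, 5, 7, 9, 9, 3] sum 65, len 13
add 1: [8, 7, 1, 1, 3, 3, 6, 3, 5, 7, 9, 9, 3, 1] sum 66, len 14
add 4: [7, 1, 1, 3, 3, 6, 3, 5, 7, 9, 9, 3, 1, 4] sum 62, len 14
Longest length seen: 14.

14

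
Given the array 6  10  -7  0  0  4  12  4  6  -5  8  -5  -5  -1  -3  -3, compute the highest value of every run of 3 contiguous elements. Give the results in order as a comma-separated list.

(6, 10, -7) → max 10
(10, -7, 0) → max 10
(-7, 0, 0) → max 0
(0, 0, 4) → max 4
(0, 4, 12) → max 12
(4, 12, 4) → max 12
(12, 4, 6) → max 12
(4, 6, -5) → max 6
(6, -5, 8) → max 8
(-5, 8, -5) → max 8
(8, -5, -5) → max 8
(-5, -5, -1) → max -1
(-5, -1, -3) → max -1
(-1, -3, -3) → max -1

10, 10, 0, 4, 12, 12, 12, 6, 8, 8, 8, -1, -1, -1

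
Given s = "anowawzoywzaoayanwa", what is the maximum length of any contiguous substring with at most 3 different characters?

5

[a] 1 distinct, len 1
[a, n] 2 distinct, len 2
[a, n, o] 3 distinct, len 3
[n, o, w] 3 distinct, len 3
[o, w, a] 3 distinct, len 3
[o, w, a, w] 3 distinct, len 4
[w, a, w, z] 3 distinct, len 4
[w, z, o] 3 distinct, len 3
[z, o, y] 3 distinct, len 3
[o, y, w] 3 distinct, len 3
[y, w, z] 3 distinct, len 3
[w, z, a] 3 distinct, len 3
[z, a, o] 3 distinct, len 3
[z, a, o, a] 3 distinct, len 4
[a, o, a, y] 3 distinct, len 4
[a, o, a, y, a] 3 distinct, len 5
[a, y, a, n] 3 distinct, len 4
[a, n, w] 3 distinct, len 3
[a, n, w, a] 3 distinct, len 4
Longest length with ≤3 distinct: 5.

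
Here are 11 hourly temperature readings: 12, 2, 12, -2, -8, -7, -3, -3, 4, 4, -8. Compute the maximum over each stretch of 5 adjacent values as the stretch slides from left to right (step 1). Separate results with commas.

12, 12, 12, -2, 4, 4, 4

12 2 12 -2 -8 → max 12
2 12 -2 -8 -7 → max 12
12 -2 -8 -7 -3 → max 12
-2 -8 -7 -3 -3 → max -2
-8 -7 -3 -3 4 → max 4
-7 -3 -3 4 4 → max 4
-3 -3 4 4 -8 → max 4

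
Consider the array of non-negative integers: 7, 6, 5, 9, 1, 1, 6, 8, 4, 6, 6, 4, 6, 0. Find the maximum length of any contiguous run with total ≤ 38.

8

[7] sum 7 len 1
[7, 6] sum 13 len 2
[7, 6, 5] sum 18 len 3
[7, 6, 5, 9] sum 27 len 4
[7, 6, 5, 9, 1] sum 28 len 5
[7, 6, 5, 9, 1, 1] sum 29 len 6
[7, 6, 5, 9, 1, 1, 6] sum 35 len 7
[6, 5, 9, 1, 1, 6, 8] sum 36 len 7
[5, 9, 1, 1, 6, 8, 4] sum 34 len 7
[9, 1, 1, 6, 8, 4, 6] sum 35 len 7
[1, 1, 6, 8, 4, 6, 6] sum 32 len 7
[1, 1, 6, 8, 4, 6, 6, 4] sum 36 len 8
[8, 4, 6, 6, 4, 6] sum 34 len 6
[8, 4, 6, 6, 4, 6, 0] sum 34 len 7
Longest length seen: 8.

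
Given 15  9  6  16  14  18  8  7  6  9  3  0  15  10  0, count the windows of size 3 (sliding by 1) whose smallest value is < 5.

15 9 6 → min 6
9 6 16 → min 6
6 16 14 → min 6
16 14 18 → min 14
14 18 8 → min 8
18 8 7 → min 7
8 7 6 → min 6
7 6 9 → min 6
6 9 3 → min 3  < 5 ✓
9 3 0 → min 0  < 5 ✓
3 0 15 → min 0  < 5 ✓
0 15 10 → min 0  < 5 ✓
15 10 0 → min 0  < 5 ✓
5 windows satisfy the condition.

5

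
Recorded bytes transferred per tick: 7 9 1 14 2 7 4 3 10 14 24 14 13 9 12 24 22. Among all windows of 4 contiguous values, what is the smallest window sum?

7 9 1 14 → sum 31
9 1 14 2 → sum 26
1 14 2 7 → sum 24
14 2 7 4 → sum 27
2 7 4 3 → sum 16
7 4 3 10 → sum 24
4 3 10 14 → sum 31
3 10 14 24 → sum 51
10 14 24 14 → sum 62
14 24 14 13 → sum 65
24 14 13 9 → sum 60
14 13 9 12 → sum 48
13 9 12 24 → sum 58
9 12 24 22 → sum 67
Smallest of these is 16.

16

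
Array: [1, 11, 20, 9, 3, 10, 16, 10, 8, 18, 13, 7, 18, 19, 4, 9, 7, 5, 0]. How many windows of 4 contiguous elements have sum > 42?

9

(1, 11, 20, 9) → sum 41
(11, 20, 9, 3) → sum 43  > 42 ✓
(20, 9, 3, 10) → sum 42
(9, 3, 10, 16) → sum 38
(3, 10, 16, 10) → sum 39
(10, 16, 10, 8) → sum 44  > 42 ✓
(16, 10, 8, 18) → sum 52  > 42 ✓
(10, 8, 18, 13) → sum 49  > 42 ✓
(8, 18, 13, 7) → sum 46  > 42 ✓
(18, 13, 7, 18) → sum 56  > 42 ✓
(13, 7, 18, 19) → sum 57  > 42 ✓
(7, 18, 19, 4) → sum 48  > 42 ✓
(18, 19, 4, 9) → sum 50  > 42 ✓
(19, 4, 9, 7) → sum 39
(4, 9, 7, 5) → sum 25
(9, 7, 5, 0) → sum 21
9 windows satisfy the condition.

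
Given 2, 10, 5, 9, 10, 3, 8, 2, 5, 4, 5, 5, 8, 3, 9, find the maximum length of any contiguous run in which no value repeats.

[2] len 1
[2, 10] len 2
[2, 10, 5] len 3
[2, 10, 5, 9] len 4
[5, 9, 10] len 3
[5, 9, 10, 3] len 4
[5, 9, 10, 3, 8] len 5
[5, 9, 10, 3, 8, 2] len 6
[9, 10, 3, 8, 2, 5] len 6
[9, 10, 3, 8, 2, 5, 4] len 7
[4, 5] len 2
[5] len 1
[5, 8] len 2
[5, 8, 3] len 3
[5, 8, 3, 9] len 4
Longest all-distinct length: 7.

7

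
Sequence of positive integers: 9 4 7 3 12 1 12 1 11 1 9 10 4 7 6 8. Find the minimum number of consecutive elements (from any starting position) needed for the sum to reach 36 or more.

5

add 9: running sum 9 < 36
add 4: running sum 13 < 36
add 7: running sum 20 < 36
add 3: running sum 23 < 36
add 12: running sum 35 < 36
add 1: shortest ending here [9, 4, 7, 3, 12, 1] sum 36, len 6
add 12: shortest ending here [4, 7, 3, 12, 1, 12] sum 39, len 6
add 1: shortest ending here [7, 3, 12, 1, 12, 1] sum 36, len 6
add 11: shortest ending here [12, 1, 12, 1, 11] sum 37, len 5
add 1: shortest ending here [12, 1, 12, 1, 11, 1] sum 38, len 6
add 9: shortest ending here [12, 1, 12, 1, 11, 1, 9] sum 47, len 7
add 10: shortest ending here [12, 1, 11, 1, 9, 10] sum 44, len 6
add 4: shortest ending here [1, 11, 1, 9, 10, 4] sum 36, len 6
add 7: shortest ending here [11, 1, 9, 10, 4, 7] sum 42, len 6
add 6: shortest ending here [9, 10, 4, 7, 6] sum 36, len 5
add 8: shortest ending here [9, 10, 4, 7, 6, 8] sum 44, len 6
Shortest qualifying length: 5.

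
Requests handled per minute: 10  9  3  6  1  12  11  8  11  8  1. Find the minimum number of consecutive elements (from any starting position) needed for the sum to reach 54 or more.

add 10: running sum 10 < 54
add 9: running sum 19 < 54
add 3: running sum 22 < 54
add 6: running sum 28 < 54
add 1: running sum 29 < 54
add 12: running sum 41 < 54
add 11: running sum 52 < 54
add 8: shortest ending here [10, 9, 3, 6, 1, 12, 11, 8] sum 60, len 8
add 11: shortest ending here [9, 3, 6, 1, 12, 11, 8, 11] sum 61, len 8
add 8: shortest ending here [6, 1, 12, 11, 8, 11, 8] sum 57, len 7
add 1: shortest ending here [6, 1, 12, 11, 8, 11, 8, 1] sum 58, len 8
Shortest qualifying length: 7.

7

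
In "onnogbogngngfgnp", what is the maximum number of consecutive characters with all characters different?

4

[o] len 1
[o, n] len 2
[n] len 1
[n, o] len 2
[n, o, g] len 3
[n, o, g, b] len 4
[g, b, o] len 3
[b, o, g] len 3
[b, o, g, n] len 4
[n, g] len 2
[g, n] len 2
[n, g] len 2
[n, g, f] len 3
[f, g] len 2
[f, g, n] len 3
[f, g, n, p] len 4
Longest all-distinct length: 4.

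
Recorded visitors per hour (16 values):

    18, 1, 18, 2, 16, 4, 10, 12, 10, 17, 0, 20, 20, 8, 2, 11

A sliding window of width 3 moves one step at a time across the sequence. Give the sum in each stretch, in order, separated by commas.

[18, 1, 18] → sum 37
[1, 18, 2] → sum 21
[18, 2, 16] → sum 36
[2, 16, 4] → sum 22
[16, 4, 10] → sum 30
[4, 10, 12] → sum 26
[10, 12, 10] → sum 32
[12, 10, 17] → sum 39
[10, 17, 0] → sum 27
[17, 0, 20] → sum 37
[0, 20, 20] → sum 40
[20, 20, 8] → sum 48
[20, 8, 2] → sum 30
[8, 2, 11] → sum 21

37, 21, 36, 22, 30, 26, 32, 39, 27, 37, 40, 48, 30, 21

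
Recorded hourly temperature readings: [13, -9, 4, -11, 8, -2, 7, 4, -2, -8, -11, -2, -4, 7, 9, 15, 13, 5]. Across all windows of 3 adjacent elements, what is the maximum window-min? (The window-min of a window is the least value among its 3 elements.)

9

13 -9 4 → min -9
-9 4 -11 → min -11
4 -11 8 → min -11
-11 8 -2 → min -11
8 -2 7 → min -2
-2 7 4 → min -2
7 4 -2 → min -2
4 -2 -8 → min -8
-2 -8 -11 → min -11
-8 -11 -2 → min -11
-11 -2 -4 → min -11
-2 -4 7 → min -4
-4 7 9 → min -4
7 9 15 → min 7
9 15 13 → min 9
15 13 5 → min 5
Maximum of these is 9.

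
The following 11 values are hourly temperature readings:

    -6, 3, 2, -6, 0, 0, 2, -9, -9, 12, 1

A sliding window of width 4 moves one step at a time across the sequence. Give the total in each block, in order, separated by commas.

Sliding a size-4 window across the 11 values:
[-6, 3, 2, -6] → sum -7
[3, 2, -6, 0] → sum -1
[2, -6, 0, 0] → sum -4
[-6, 0, 0, 2] → sum -4
[0, 0, 2, -9] → sum -7
[0, 2, -9, -9] → sum -16
[2, -9, -9, 12] → sum -4
[-9, -9, 12, 1] → sum -5

-7, -1, -4, -4, -7, -16, -4, -5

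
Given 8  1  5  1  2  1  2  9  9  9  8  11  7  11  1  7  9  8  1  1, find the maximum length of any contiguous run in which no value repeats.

add 8: [8] len 1
add 1: [8, 1] len 2
add 5: [8, 1, 5] len 3
add 1 (repeat 1, move left end past it): [5, 1] len 2
add 2: [5, 1, 2] len 3
add 1 (repeat 1, move left end past it): [2, 1] len 2
add 2 (repeat 2, move left end past it): [1, 2] len 2
add 9: [1, 2, 9] len 3
add 9 (repeat 9, move left end past it): [9] len 1
add 9 (repeat 9, move left end past it): [9] len 1
add 8: [9, 8] len 2
add 11: [9, 8, 11] len 3
add 7: [9, 8, 11, 7] len 4
add 11 (repeat 11, move left end past it): [7, 11] len 2
add 1: [7, 11, 1] len 3
add 7 (repeat 7, move left end past it): [11, 1, 7] len 3
add 9: [11, 1, 7, 9] len 4
add 8: [11, 1, 7, 9, 8] len 5
add 1 (repeat 1, move left end past it): [7, 9, 8, 1] len 4
add 1 (repeat 1, move left end past it): [1] len 1
Longest all-distinct length: 5.

5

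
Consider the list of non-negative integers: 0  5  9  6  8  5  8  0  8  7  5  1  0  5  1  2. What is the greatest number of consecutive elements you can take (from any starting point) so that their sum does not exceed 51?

12

Extend to the right; shrink from the left whenever the sum exceeds 51:
add 0: [0] sum 0, len 1
add 5: [0, 5] sum 5, len 2
add 9: [0, 5, 9] sum 14, len 3
add 6: [0, 5, 9, 6] sum 20, len 4
add 8: [0, 5, 9, 6, 8] sum 28, len 5
add 5: [0, 5, 9, 6, 8, 5] sum 33, len 6
add 8: [0, 5, 9, 6, 8, 5, 8] sum 41, len 7
add 0: [0, 5, 9, 6, 8, 5, 8, 0] sum 41, len 8
add 8: [0, 5, 9, 6, 8, 5, 8, 0, 8] sum 49, len 9
add 7: [9, 6, 8, 5, 8, 0, 8, 7] sum 51, len 8
add 5: [6, 8, 5, 8, 0, 8, 7, 5] sum 47, len 8
add 1: [6, 8, 5, 8, 0, 8, 7, 5, 1] sum 48, len 9
add 0: [6, 8, 5, 8, 0, 8, 7, 5, 1, 0] sum 48, len 10
add 5: [8, 5, 8, 0, 8, 7, 5, 1, 0, 5] sum 47, len 10
add 1: [8, 5, 8, 0, 8, 7, 5, 1, 0, 5, 1] sum 48, len 11
add 2: [8, 5, 8, 0, 8, 7, 5, 1, 0, 5, 1, 2] sum 50, len 12
Longest length seen: 12.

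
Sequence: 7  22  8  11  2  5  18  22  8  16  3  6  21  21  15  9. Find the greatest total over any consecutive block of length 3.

(7, 22, 8) → sum 37
(22, 8, 11) → sum 41
(8, 11, 2) → sum 21
(11, 2, 5) → sum 18
(2, 5, 18) → sum 25
(5, 18, 22) → sum 45
(18, 22, 8) → sum 48
(22, 8, 16) → sum 46
(8, 16, 3) → sum 27
(16, 3, 6) → sum 25
(3, 6, 21) → sum 30
(6, 21, 21) → sum 48
(21, 21, 15) → sum 57
(21, 15, 9) → sum 45
Greatest of these is 57.

57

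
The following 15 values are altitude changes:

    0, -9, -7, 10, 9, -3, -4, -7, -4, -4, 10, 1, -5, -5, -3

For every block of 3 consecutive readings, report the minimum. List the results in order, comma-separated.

(0, -9, -7) → min -9
(-9, -7, 10) → min -9
(-7, 10, 9) → min -7
(10, 9, -3) → min -3
(9, -3, -4) → min -4
(-3, -4, -7) → min -7
(-4, -7, -4) → min -7
(-7, -4, -4) → min -7
(-4, -4, 10) → min -4
(-4, 10, 1) → min -4
(10, 1, -5) → min -5
(1, -5, -5) → min -5
(-5, -5, -3) → min -5

-9, -9, -7, -3, -4, -7, -7, -7, -4, -4, -5, -5, -5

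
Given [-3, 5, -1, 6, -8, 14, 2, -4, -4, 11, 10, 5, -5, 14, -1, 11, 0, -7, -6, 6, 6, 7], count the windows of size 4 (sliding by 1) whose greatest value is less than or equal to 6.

4

-3 5 -1 6 → max 6  ≤ 6 ✓
5 -1 6 -8 → max 6  ≤ 6 ✓
-1 6 -8 14 → max 14
6 -8 14 2 → max 14
-8 14 2 -4 → max 14
14 2 -4 -4 → max 14
2 -4 -4 11 → max 11
-4 -4 11 10 → max 11
-4 11 10 5 → max 11
11 10 5 -5 → max 11
10 5 -5 14 → max 14
5 -5 14 -1 → max 14
-5 14 -1 11 → max 14
14 -1 11 0 → max 14
-1 11 0 -7 → max 11
11 0 -7 -6 → max 11
0 -7 -6 6 → max 6  ≤ 6 ✓
-7 -6 6 6 → max 6  ≤ 6 ✓
-6 6 6 7 → max 7
4 windows satisfy the condition.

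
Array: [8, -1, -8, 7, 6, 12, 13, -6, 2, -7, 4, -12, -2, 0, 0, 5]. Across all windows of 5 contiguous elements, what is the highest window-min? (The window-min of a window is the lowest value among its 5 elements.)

-6

(8, -1, -8, 7, 6) → min -8
(-1, -8, 7, 6, 12) → min -8
(-8, 7, 6, 12, 13) → min -8
(7, 6, 12, 13, -6) → min -6
(6, 12, 13, -6, 2) → min -6
(12, 13, -6, 2, -7) → min -7
(13, -6, 2, -7, 4) → min -7
(-6, 2, -7, 4, -12) → min -12
(2, -7, 4, -12, -2) → min -12
(-7, 4, -12, -2, 0) → min -12
(4, -12, -2, 0, 0) → min -12
(-12, -2, 0, 0, 5) → min -12
Highest of these is -6.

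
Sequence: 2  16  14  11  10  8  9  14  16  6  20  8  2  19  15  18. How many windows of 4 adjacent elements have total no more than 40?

2

2 16 14 11 → sum 43
16 14 11 10 → sum 51
14 11 10 8 → sum 43
11 10 8 9 → sum 38  ≤ 40 ✓
10 8 9 14 → sum 41
8 9 14 16 → sum 47
9 14 16 6 → sum 45
14 16 6 20 → sum 56
16 6 20 8 → sum 50
6 20 8 2 → sum 36  ≤ 40 ✓
20 8 2 19 → sum 49
8 2 19 15 → sum 44
2 19 15 18 → sum 54
2 windows satisfy the condition.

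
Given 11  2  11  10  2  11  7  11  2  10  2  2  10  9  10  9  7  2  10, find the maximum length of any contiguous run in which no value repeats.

add 11: [11] len 1
add 2: [11, 2] len 2
add 11 (repeat 11, move left end past it): [2, 11] len 2
add 10: [2, 11, 10] len 3
add 2 (repeat 2, move left end past it): [11, 10, 2] len 3
add 11 (repeat 11, move left end past it): [10, 2, 11] len 3
add 7: [10, 2, 11, 7] len 4
add 11 (repeat 11, move left end past it): [7, 11] len 2
add 2: [7, 11, 2] len 3
add 10: [7, 11, 2, 10] len 4
add 2 (repeat 2, move left end past it): [10, 2] len 2
add 2 (repeat 2, move left end past it): [2] len 1
add 10: [2, 10] len 2
add 9: [2, 10, 9] len 3
add 10 (repeat 10, move left end past it): [9, 10] len 2
add 9 (repeat 9, move left end past it): [10, 9] len 2
add 7: [10, 9, 7] len 3
add 2: [10, 9, 7, 2] len 4
add 10 (repeat 10, move left end past it): [9, 7, 2, 10] len 4
Longest all-distinct length: 4.

4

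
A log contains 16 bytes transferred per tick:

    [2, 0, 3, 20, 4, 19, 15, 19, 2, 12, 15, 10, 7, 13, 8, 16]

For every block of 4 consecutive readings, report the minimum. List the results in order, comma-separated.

0, 0, 3, 4, 4, 2, 2, 2, 2, 7, 7, 7, 7

[2, 0, 3, 20] → min 0
[0, 3, 20, 4] → min 0
[3, 20, 4, 19] → min 3
[20, 4, 19, 15] → min 4
[4, 19, 15, 19] → min 4
[19, 15, 19, 2] → min 2
[15, 19, 2, 12] → min 2
[19, 2, 12, 15] → min 2
[2, 12, 15, 10] → min 2
[12, 15, 10, 7] → min 7
[15, 10, 7, 13] → min 7
[10, 7, 13, 8] → min 7
[7, 13, 8, 16] → min 7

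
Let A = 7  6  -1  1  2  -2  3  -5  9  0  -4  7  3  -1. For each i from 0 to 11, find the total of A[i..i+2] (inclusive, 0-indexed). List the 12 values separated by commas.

Sliding a size-3 window across the 14 values:
(7, 6, -1) → sum 12
(6, -1, 1) → sum 6
(-1, 1, 2) → sum 2
(1, 2, -2) → sum 1
(2, -2, 3) → sum 3
(-2, 3, -5) → sum -4
(3, -5, 9) → sum 7
(-5, 9, 0) → sum 4
(9, 0, -4) → sum 5
(0, -4, 7) → sum 3
(-4, 7, 3) → sum 6
(7, 3, -1) → sum 9

12, 6, 2, 1, 3, -4, 7, 4, 5, 3, 6, 9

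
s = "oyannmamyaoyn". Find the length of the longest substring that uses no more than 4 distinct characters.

9

[o] 1 distinct, len 1
[o, y] 2 distinct, len 2
[o, y, a] 3 distinct, len 3
[o, y, a, n] 4 distinct, len 4
[o, y, a, n, n] 4 distinct, len 5
[y, a, n, n, m] 4 distinct, len 5
[y, a, n, n, m, a] 4 distinct, len 6
[y, a, n, n, m, a, m] 4 distinct, len 7
[y, a, n, n, m, a, m, y] 4 distinct, len 8
[y, a, n, n, m, a, m, y, a] 4 distinct, len 9
[m, a, m, y, a, o] 4 distinct, len 6
[m, a, m, y, a, o, y] 4 distinct, len 7
[y, a, o, y, n] 4 distinct, len 5
Longest length with ≤4 distinct: 9.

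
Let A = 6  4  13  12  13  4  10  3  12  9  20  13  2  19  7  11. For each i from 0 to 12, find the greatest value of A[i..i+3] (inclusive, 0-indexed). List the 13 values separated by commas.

Sliding a size-4 window across the 16 values:
(6, 4, 13, 12) → max 13
(4, 13, 12, 13) → max 13
(13, 12, 13, 4) → max 13
(12, 13, 4, 10) → max 13
(13, 4, 10, 3) → max 13
(4, 10, 3, 12) → max 12
(10, 3, 12, 9) → max 12
(3, 12, 9, 20) → max 20
(12, 9, 20, 13) → max 20
(9, 20, 13, 2) → max 20
(20, 13, 2, 19) → max 20
(13, 2, 19, 7) → max 19
(2, 19, 7, 11) → max 19

13, 13, 13, 13, 13, 12, 12, 20, 20, 20, 20, 19, 19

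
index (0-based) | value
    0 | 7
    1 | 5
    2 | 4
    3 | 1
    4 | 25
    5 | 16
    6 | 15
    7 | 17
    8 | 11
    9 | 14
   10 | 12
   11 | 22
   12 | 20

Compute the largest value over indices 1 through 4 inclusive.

Elements at indices 1..4: 5, 4, 1, 25
max(5, 4, 1, 25) = 25

25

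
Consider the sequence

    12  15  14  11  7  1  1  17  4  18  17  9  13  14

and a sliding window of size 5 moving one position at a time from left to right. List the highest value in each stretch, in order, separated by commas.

[12, 15, 14, 11, 7] → max 15
[15, 14, 11, 7, 1] → max 15
[14, 11, 7, 1, 1] → max 14
[11, 7, 1, 1, 17] → max 17
[7, 1, 1, 17, 4] → max 17
[1, 1, 17, 4, 18] → max 18
[1, 17, 4, 18, 17] → max 18
[17, 4, 18, 17, 9] → max 18
[4, 18, 17, 9, 13] → max 18
[18, 17, 9, 13, 14] → max 18

15, 15, 14, 17, 17, 18, 18, 18, 18, 18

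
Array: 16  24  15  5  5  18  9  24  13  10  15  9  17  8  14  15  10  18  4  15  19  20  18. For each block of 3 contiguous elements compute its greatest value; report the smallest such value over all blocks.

15

Window maxs for each of the 21 positions:
[16, 24, 15] → max 24
[24, 15, 5] → max 24
[15, 5, 5] → max 15
[5, 5, 18] → max 18
[5, 18, 9] → max 18
[18, 9, 24] → max 24
[9, 24, 13] → max 24
[24, 13, 10] → max 24
[13, 10, 15] → max 15
[10, 15, 9] → max 15
[15, 9, 17] → max 17
[9, 17, 8] → max 17
[17, 8, 14] → max 17
[8, 14, 15] → max 15
[14, 15, 10] → max 15
[15, 10, 18] → max 18
[10, 18, 4] → max 18
[18, 4, 15] → max 18
[4, 15, 19] → max 19
[15, 19, 20] → max 20
[19, 20, 18] → max 20
Smallest of these is 15.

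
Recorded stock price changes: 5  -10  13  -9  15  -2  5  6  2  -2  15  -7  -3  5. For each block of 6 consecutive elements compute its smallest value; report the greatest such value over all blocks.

5 -10 13 -9 15 -2 → min -10
-10 13 -9 15 -2 5 → min -10
13 -9 15 -2 5 6 → min -9
-9 15 -2 5 6 2 → min -9
15 -2 5 6 2 -2 → min -2
-2 5 6 2 -2 15 → min -2
5 6 2 -2 15 -7 → min -7
6 2 -2 15 -7 -3 → min -7
2 -2 15 -7 -3 5 → min -7
Greatest of these is -2.

-2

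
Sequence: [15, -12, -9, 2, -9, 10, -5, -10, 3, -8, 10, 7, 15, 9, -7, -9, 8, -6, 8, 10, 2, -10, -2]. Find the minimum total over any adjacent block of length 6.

Each size-6 window and its sum:
15 -12 -9 2 -9 10 → sum -3
-12 -9 2 -9 10 -5 → sum -23
-9 2 -9 10 -5 -10 → sum -21
2 -9 10 -5 -10 3 → sum -9
-9 10 -5 -10 3 -8 → sum -19
10 -5 -10 3 -8 10 → sum 0
-5 -10 3 -8 10 7 → sum -3
-10 3 -8 10 7 15 → sum 17
3 -8 10 7 15 9 → sum 36
-8 10 7 15 9 -7 → sum 26
10 7 15 9 -7 -9 → sum 25
7 15 9 -7 -9 8 → sum 23
15 9 -7 -9 8 -6 → sum 10
9 -7 -9 8 -6 8 → sum 3
-7 -9 8 -6 8 10 → sum 4
-9 8 -6 8 10 2 → sum 13
8 -6 8 10 2 -10 → sum 12
-6 8 10 2 -10 -2 → sum 2
Minimum of these is -23.

-23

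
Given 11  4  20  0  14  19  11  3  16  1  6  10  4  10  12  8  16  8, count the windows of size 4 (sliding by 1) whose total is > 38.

11 4 20 0 → sum 35
4 20 0 14 → sum 38
20 0 14 19 → sum 53  > 38 ✓
0 14 19 11 → sum 44  > 38 ✓
14 19 11 3 → sum 47  > 38 ✓
19 11 3 16 → sum 49  > 38 ✓
11 3 16 1 → sum 31
3 16 1 6 → sum 26
16 1 6 10 → sum 33
1 6 10 4 → sum 21
6 10 4 10 → sum 30
10 4 10 12 → sum 36
4 10 12 8 → sum 34
10 12 8 16 → sum 46  > 38 ✓
12 8 16 8 → sum 44  > 38 ✓
6 windows satisfy the condition.

6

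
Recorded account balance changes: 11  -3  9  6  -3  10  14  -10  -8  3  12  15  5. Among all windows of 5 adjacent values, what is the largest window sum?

(11, -3, 9, 6, -3) → sum 20
(-3, 9, 6, -3, 10) → sum 19
(9, 6, -3, 10, 14) → sum 36
(6, -3, 10, 14, -10) → sum 17
(-3, 10, 14, -10, -8) → sum 3
(10, 14, -10, -8, 3) → sum 9
(14, -10, -8, 3, 12) → sum 11
(-10, -8, 3, 12, 15) → sum 12
(-8, 3, 12, 15, 5) → sum 27
Largest of these is 36.

36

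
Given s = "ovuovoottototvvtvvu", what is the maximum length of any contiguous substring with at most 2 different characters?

8

add o: window [o] (1 distinct), len 1
add v: window [o, v] (2 distinct), len 2
add u: window [v, u] (2 distinct), len 2
add o: window [u, o] (2 distinct), len 2
add v: window [o, v] (2 distinct), len 2
add o: window [o, v, o] (2 distinct), len 3
add o: window [o, v, o, o] (2 distinct), len 4
add t: window [o, o, t] (2 distinct), len 3
add t: window [o, o, t, t] (2 distinct), len 4
add o: window [o, o, t, t, o] (2 distinct), len 5
add t: window [o, o, t, t, o, t] (2 distinct), len 6
add o: window [o, o, t, t, o, t, o] (2 distinct), len 7
add t: window [o, o, t, t, o, t, o, t] (2 distinct), len 8
add v: window [t, v] (2 distinct), len 2
add v: window [t, v, v] (2 distinct), len 3
add t: window [t, v, v, t] (2 distinct), len 4
add v: window [t, v, v, t, v] (2 distinct), len 5
add v: window [t, v, v, t, v, v] (2 distinct), len 6
add u: window [v, v, u] (2 distinct), len 3
Longest length with ≤2 distinct: 8.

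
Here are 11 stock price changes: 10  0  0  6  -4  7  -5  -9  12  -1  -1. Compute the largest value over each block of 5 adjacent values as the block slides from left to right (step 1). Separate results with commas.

10 0 0 6 -4 → max 10
0 0 6 -4 7 → max 7
0 6 -4 7 -5 → max 7
6 -4 7 -5 -9 → max 7
-4 7 -5 -9 12 → max 12
7 -5 -9 12 -1 → max 12
-5 -9 12 -1 -1 → max 12

10, 7, 7, 7, 12, 12, 12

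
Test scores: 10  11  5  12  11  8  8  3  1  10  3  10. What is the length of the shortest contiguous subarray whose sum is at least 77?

10

add 10: running sum 10 < 77
add 11: running sum 21 < 77
add 5: running sum 26 < 77
add 12: running sum 38 < 77
add 11: running sum 49 < 77
add 8: running sum 57 < 77
add 8: running sum 65 < 77
add 3: running sum 68 < 77
add 1: running sum 69 < 77
add 10: shortest ending here [10, 11, 5, 12, 11, 8, 8, 3, 1, 10] sum 79, len 10
add 3: shortest ending here [10, 11, 5, 12, 11, 8, 8, 3, 1, 10, 3] sum 82, len 11
add 10: shortest ending here [11, 5, 12, 11, 8, 8, 3, 1, 10, 3, 10] sum 82, len 11
Shortest qualifying length: 10.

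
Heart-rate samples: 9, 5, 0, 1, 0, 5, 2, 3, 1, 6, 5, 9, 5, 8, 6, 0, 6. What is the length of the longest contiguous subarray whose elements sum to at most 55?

14

add 9: [9] sum 9, len 1
add 5: [9, 5] sum 14, len 2
add 0: [9, 5, 0] sum 14, len 3
add 1: [9, 5, 0, 1] sum 15, len 4
add 0: [9, 5, 0, 1, 0] sum 15, len 5
add 5: [9, 5, 0, 1, 0, 5] sum 20, len 6
add 2: [9, 5, 0, 1, 0, 5, 2] sum 22, len 7
add 3: [9, 5, 0, 1, 0, 5, 2, 3] sum 25, len 8
add 1: [9, 5, 0, 1, 0, 5, 2, 3, 1] sum 26, len 9
add 6: [9, 5, 0, 1, 0, 5, 2, 3, 1, 6] sum 32, len 10
add 5: [9, 5, 0, 1, 0, 5, 2, 3, 1, 6, 5] sum 37, len 11
add 9: [9, 5, 0, 1, 0, 5, 2, 3, 1, 6, 5, 9] sum 46, len 12
add 5: [9, 5, 0, 1, 0, 5, 2, 3, 1, 6, 5, 9, 5] sum 51, len 13
add 8: [5, 0, 1, 0, 5, 2, 3, 1, 6, 5, 9, 5, 8] sum 50, len 13
add 6: [0, 1, 0, 5, 2, 3, 1, 6, 5, 9, 5, 8, 6] sum 51, len 13
add 0: [0, 1, 0, 5, 2, 3, 1, 6, 5, 9, 5, 8, 6, 0] sum 51, len 14
add 6: [2, 3, 1, 6, 5, 9, 5, 8, 6, 0, 6] sum 51, len 11
Longest length seen: 14.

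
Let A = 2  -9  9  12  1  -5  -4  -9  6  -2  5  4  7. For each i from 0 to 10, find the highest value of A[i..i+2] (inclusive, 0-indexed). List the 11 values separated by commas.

9, 12, 12, 12, 1, -4, 6, 6, 6, 5, 7

(2, -9, 9) → max 9
(-9, 9, 12) → max 12
(9, 12, 1) → max 12
(12, 1, -5) → max 12
(1, -5, -4) → max 1
(-5, -4, -9) → max -4
(-4, -9, 6) → max 6
(-9, 6, -2) → max 6
(6, -2, 5) → max 6
(-2, 5, 4) → max 5
(5, 4, 7) → max 7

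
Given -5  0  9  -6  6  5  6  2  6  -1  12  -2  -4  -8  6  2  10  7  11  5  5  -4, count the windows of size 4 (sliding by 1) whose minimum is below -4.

(-5, 0, 9, -6) → min -6  < -4 ✓
(0, 9, -6, 6) → min -6  < -4 ✓
(9, -6, 6, 5) → min -6  < -4 ✓
(-6, 6, 5, 6) → min -6  < -4 ✓
(6, 5, 6, 2) → min 2
(5, 6, 2, 6) → min 2
(6, 2, 6, -1) → min -1
(2, 6, -1, 12) → min -1
(6, -1, 12, -2) → min -2
(-1, 12, -2, -4) → min -4
(12, -2, -4, -8) → min -8  < -4 ✓
(-2, -4, -8, 6) → min -8  < -4 ✓
(-4, -8, 6, 2) → min -8  < -4 ✓
(-8, 6, 2, 10) → min -8  < -4 ✓
(6, 2, 10, 7) → min 2
(2, 10, 7, 11) → min 2
(10, 7, 11, 5) → min 5
(7, 11, 5, 5) → min 5
(11, 5, 5, -4) → min -4
8 windows satisfy the condition.

8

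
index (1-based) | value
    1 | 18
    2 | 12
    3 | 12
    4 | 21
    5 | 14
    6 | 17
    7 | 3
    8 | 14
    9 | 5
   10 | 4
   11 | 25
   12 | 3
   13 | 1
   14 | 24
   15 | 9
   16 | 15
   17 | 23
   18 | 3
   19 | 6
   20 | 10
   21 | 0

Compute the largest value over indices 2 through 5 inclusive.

Elements at indices 2..5: 12, 12, 21, 14
max(12, 12, 21, 14) = 21

21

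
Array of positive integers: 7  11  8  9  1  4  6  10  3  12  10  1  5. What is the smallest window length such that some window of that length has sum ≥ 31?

Extend right; whenever the sum reaches 31, record the length and shrink from the left:
add 7: running sum 7 < 31
add 11: running sum 18 < 31
add 8: running sum 26 < 31
end 3: [7, 11, 8, 9] sum 35, len 4
end 4: [7, 11, 8, 9, 1] sum 36, len 5
end 5: [11, 8, 9, 1, 4] sum 33, len 5
end 6: [11, 8, 9, 1, 4, 6] sum 39, len 6
end 7: [8, 9, 1, 4, 6, 10] sum 38, len 6
end 8: [9, 1, 4, 6, 10, 3] sum 33, len 6
end 9: [6, 10, 3, 12] sum 31, len 4
end 10: [10, 3, 12, 10] sum 35, len 4
end 11: [10, 3, 12, 10, 1] sum 36, len 5
end 12: [3, 12, 10, 1, 5] sum 31, len 5
Shortest qualifying length: 4.

4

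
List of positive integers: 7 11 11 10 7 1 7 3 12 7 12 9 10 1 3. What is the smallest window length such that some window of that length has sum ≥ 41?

5

add 7: running sum 7 < 41
add 11: running sum 18 < 41
add 11: running sum 29 < 41
add 10: running sum 39 < 41
add 7: shortest ending here [7, 11, 11, 10, 7] sum 46, len 5
add 1: shortest ending here [7, 11, 11, 10, 7, 1] sum 47, len 6
add 7: shortest ending here [11, 11, 10, 7, 1, 7] sum 47, len 6
add 3: shortest ending here [11, 11, 10, 7, 1, 7, 3] sum 50, len 7
add 12: shortest ending here [11, 10, 7, 1, 7, 3, 12] sum 51, len 7
add 7: shortest ending here [10, 7, 1, 7, 3, 12, 7] sum 47, len 7
add 12: shortest ending here [7, 3, 12, 7, 12] sum 41, len 5
add 9: shortest ending here [3, 12, 7, 12, 9] sum 43, len 5
add 10: shortest ending here [12, 7, 12, 9, 10] sum 50, len 5
add 1: shortest ending here [12, 7, 12, 9, 10, 1] sum 51, len 6
add 3: shortest ending here [7, 12, 9, 10, 1, 3] sum 42, len 6
Shortest qualifying length: 5.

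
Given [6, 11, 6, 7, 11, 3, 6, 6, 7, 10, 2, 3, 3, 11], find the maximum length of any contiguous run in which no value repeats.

5

add 6: [6] len 1
add 11: [6, 11] len 2
add 6 (repeat 6, move left end past it): [11, 6] len 2
add 7: [11, 6, 7] len 3
add 11 (repeat 11, move left end past it): [6, 7, 11] len 3
add 3: [6, 7, 11, 3] len 4
add 6 (repeat 6, move left end past it): [7, 11, 3, 6] len 4
add 6 (repeat 6, move left end past it): [6] len 1
add 7: [6, 7] len 2
add 10: [6, 7, 10] len 3
add 2: [6, 7, 10, 2] len 4
add 3: [6, 7, 10, 2, 3] len 5
add 3 (repeat 3, move left end past it): [3] len 1
add 11: [3, 11] len 2
Longest all-distinct length: 5.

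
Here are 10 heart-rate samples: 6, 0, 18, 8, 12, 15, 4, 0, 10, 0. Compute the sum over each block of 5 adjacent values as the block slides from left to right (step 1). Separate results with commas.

Sliding a size-5 window across the 10 values:
[6, 0, 18, 8, 12] → sum 44
[0, 18, 8, 12, 15] → sum 53
[18, 8, 12, 15, 4] → sum 57
[8, 12, 15, 4, 0] → sum 39
[12, 15, 4, 0, 10] → sum 41
[15, 4, 0, 10, 0] → sum 29

44, 53, 57, 39, 41, 29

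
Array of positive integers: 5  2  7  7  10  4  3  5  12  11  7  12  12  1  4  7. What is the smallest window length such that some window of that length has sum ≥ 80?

10

Extend right; whenever the sum reaches 80, record the length and shrink from the left:
add 5: running sum 5 < 80
add 2: running sum 7 < 80
add 7: running sum 14 < 80
add 7: running sum 21 < 80
add 10: running sum 31 < 80
add 4: running sum 35 < 80
add 3: running sum 38 < 80
add 5: running sum 43 < 80
add 12: running sum 55 < 80
add 11: running sum 66 < 80
add 7: running sum 73 < 80
end 11: [2, 7, 7, 10, 4, 3, 5, 12, 11, 7, 12] sum 80, len 11
end 12: [7, 10, 4, 3, 5, 12, 11, 7, 12, 12] sum 83, len 10
end 13: [7, 10, 4, 3, 5, 12, 11, 7, 12, 12, 1] sum 84, len 11
end 14: [10, 4, 3, 5, 12, 11, 7, 12, 12, 1, 4] sum 81, len 11
end 15: [10, 4, 3, 5, 12, 11, 7, 12, 12, 1, 4, 7] sum 88, len 12
Shortest qualifying length: 10.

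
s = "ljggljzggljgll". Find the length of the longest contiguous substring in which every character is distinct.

add l: [l] len 1
add j: [l, j] len 2
add g: [l, j, g] len 3
add g (repeat g, move left end past it): [g] len 1
add l: [g, l] len 2
add j: [g, l, j] len 3
add z: [g, l, j, z] len 4
add g (repeat g, move left end past it): [l, j, z, g] len 4
add g (repeat g, move left end past it): [g] len 1
add l: [g, l] len 2
add j: [g, l, j] len 3
add g (repeat g, move left end past it): [l, j, g] len 3
add l (repeat l, move left end past it): [j, g, l] len 3
add l (repeat l, move left end past it): [l] len 1
Longest all-distinct length: 4.

4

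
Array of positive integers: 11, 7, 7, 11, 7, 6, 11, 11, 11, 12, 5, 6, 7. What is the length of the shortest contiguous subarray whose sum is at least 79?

9

Extend right; whenever the sum reaches 79, record the length and shrink from the left:
add 11: running sum 11 < 79
add 7: running sum 18 < 79
add 7: running sum 25 < 79
add 11: running sum 36 < 79
add 7: running sum 43 < 79
add 6: running sum 49 < 79
add 11: running sum 60 < 79
add 11: running sum 71 < 79
add 11: shortest ending here [11, 7, 7, 11, 7, 6, 11, 11, 11] sum 82, len 9
add 12: shortest ending here [7, 7, 11, 7, 6, 11, 11, 11, 12] sum 83, len 9
add 5: shortest ending here [7, 11, 7, 6, 11, 11, 11, 12, 5] sum 81, len 9
add 6: shortest ending here [11, 7, 6, 11, 11, 11, 12, 5, 6] sum 80, len 9
add 7: shortest ending here [11, 7, 6, 11, 11, 11, 12, 5, 6, 7] sum 87, len 10
Shortest qualifying length: 9.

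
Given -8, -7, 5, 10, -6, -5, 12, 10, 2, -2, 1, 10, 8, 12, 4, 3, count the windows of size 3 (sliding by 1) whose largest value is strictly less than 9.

2

(-8, -7, 5) → max 5  < 9 ✓
(-7, 5, 10) → max 10
(5, 10, -6) → max 10
(10, -6, -5) → max 10
(-6, -5, 12) → max 12
(-5, 12, 10) → max 12
(12, 10, 2) → max 12
(10, 2, -2) → max 10
(2, -2, 1) → max 2  < 9 ✓
(-2, 1, 10) → max 10
(1, 10, 8) → max 10
(10, 8, 12) → max 12
(8, 12, 4) → max 12
(12, 4, 3) → max 12
2 windows satisfy the condition.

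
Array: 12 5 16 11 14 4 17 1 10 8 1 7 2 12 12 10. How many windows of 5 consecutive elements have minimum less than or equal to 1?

12 5 16 11 14 → min 5
5 16 11 14 4 → min 4
16 11 14 4 17 → min 4
11 14 4 17 1 → min 1  ≤ 1 ✓
14 4 17 1 10 → min 1  ≤ 1 ✓
4 17 1 10 8 → min 1  ≤ 1 ✓
17 1 10 8 1 → min 1  ≤ 1 ✓
1 10 8 1 7 → min 1  ≤ 1 ✓
10 8 1 7 2 → min 1  ≤ 1 ✓
8 1 7 2 12 → min 1  ≤ 1 ✓
1 7 2 12 12 → min 1  ≤ 1 ✓
7 2 12 12 10 → min 2
8 windows satisfy the condition.

8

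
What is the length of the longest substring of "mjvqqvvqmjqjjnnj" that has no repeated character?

[m] len 1
[m, j] len 2
[m, j, v] len 3
[m, j, v, q] len 4
[q] len 1
[q, v] len 2
[v] len 1
[v, q] len 2
[v, q, m] len 3
[v, q, m, j] len 4
[m, j, q] len 3
[q, j] len 2
[j] len 1
[j, n] len 2
[n] len 1
[n, j] len 2
Longest all-distinct length: 4.

4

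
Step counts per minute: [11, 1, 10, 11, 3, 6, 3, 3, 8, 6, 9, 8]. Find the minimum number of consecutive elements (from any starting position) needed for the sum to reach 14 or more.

add 11: running sum 11 < 14
add 1: running sum 12 < 14
add 10: shortest ending here [11, 1, 10] sum 22, len 3
add 11: shortest ending here [10, 11] sum 21, len 2
add 3: shortest ending here [11, 3] sum 14, len 2
add 6: shortest ending here [11, 3, 6] sum 20, len 3
add 3: shortest ending here [11, 3, 6, 3] sum 23, len 4
add 3: shortest ending here [3, 6, 3, 3] sum 15, len 4
add 8: shortest ending here [3, 3, 8] sum 14, len 3
add 6: shortest ending here [8, 6] sum 14, len 2
add 9: shortest ending here [6, 9] sum 15, len 2
add 8: shortest ending here [9, 8] sum 17, len 2
Shortest qualifying length: 2.

2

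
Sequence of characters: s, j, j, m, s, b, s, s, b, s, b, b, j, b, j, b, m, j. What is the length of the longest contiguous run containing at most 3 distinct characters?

Extend right; when distinct count exceeds 3, shrink from the left:
add s: window [s] (1 distinct), len 1
add j: window [s, j] (2 distinct), len 2
add j: window [s, j, j] (2 distinct), len 3
add m: window [s, j, j, m] (3 distinct), len 4
add s: window [s, j, j, m, s] (3 distinct), len 5
add b: window [m, s, b] (3 distinct), len 3
add s: window [m, s, b, s] (3 distinct), len 4
add s: window [m, s, b, s, s] (3 distinct), len 5
add b: window [m, s, b, s, s, b] (3 distinct), len 6
add s: window [m, s, b, s, s, b, s] (3 distinct), len 7
add b: window [m, s, b, s, s, b, s, b] (3 distinct), len 8
add b: window [m, s, b, s, s, b, s, b, b] (3 distinct), len 9
add j: window [s, b, s, s, b, s, b, b, j] (3 distinct), len 9
add b: window [s, b, s, s, b, s, b, b, j, b] (3 distinct), len 10
add j: window [s, b, s, s, b, s, b, b, j, b, j] (3 distinct), len 11
add b: window [s, b, s, s, b, s, b, b, j, b, j, b] (3 distinct), len 12
add m: window [b, b, j, b, j, b, m] (3 distinct), len 7
add j: window [b, b, j, b, j, b, m, j] (3 distinct), len 8
Longest length with ≤3 distinct: 12.

12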